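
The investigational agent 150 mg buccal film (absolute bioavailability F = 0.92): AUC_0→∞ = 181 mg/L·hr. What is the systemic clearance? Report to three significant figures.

CL = F × Dose / AUC_0→∞
   = 0.92 × 150 / 181 = 0.762431 L/hr

CL = 0.762 L/hr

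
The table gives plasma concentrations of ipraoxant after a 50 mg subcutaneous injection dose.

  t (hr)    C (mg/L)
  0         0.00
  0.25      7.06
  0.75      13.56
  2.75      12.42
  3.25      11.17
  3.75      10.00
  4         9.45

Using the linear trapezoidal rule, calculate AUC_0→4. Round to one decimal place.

AUC = 45.6 mg/L·hr

Trapezoidal AUC_0→4:
  [0→0.25]: (0.00+7.06)/2 × 0.25 = 0.8825
  [0.25→0.75]: (7.06+13.56)/2 × 0.5 = 5.155
  [0.75→2.75]: (13.56+12.42)/2 × 2 = 25.98
  [2.75→3.25]: (12.42+11.17)/2 × 0.5 = 5.8975
  [3.25→3.75]: (11.17+10.00)/2 × 0.5 = 5.2925
  [3.75→4]: (10.00+9.45)/2 × 0.25 = 2.43125
  Sum = 45.63875 mg/L·hr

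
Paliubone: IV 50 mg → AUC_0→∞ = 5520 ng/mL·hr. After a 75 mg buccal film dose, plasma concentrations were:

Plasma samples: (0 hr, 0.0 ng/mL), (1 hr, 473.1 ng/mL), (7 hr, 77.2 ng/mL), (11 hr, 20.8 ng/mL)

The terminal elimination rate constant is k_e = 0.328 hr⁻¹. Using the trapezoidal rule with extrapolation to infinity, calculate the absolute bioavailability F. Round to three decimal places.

F = 0.259

Trapezoidal AUC_0→11 (buccal film):
  [0→1]: (0.0+473.1)/2 × 1 = 236.55
  [1→7]: (473.1+77.2)/2 × 6 = 1650.9
  [7→11]: (77.2+20.8)/2 × 4 = 196.0
  Sum = 2083.45 ng/mL·hr
Tail: C_last/k_e = 20.8/0.328 = 63.415
AUC_0→∞ (buccal film) = 2083.45 + 63.415 = 2146.865 ng/mL·hr
F = (AUC_ev/D_ev)/(AUC_iv/D_iv) = (2146.865/75)/(5520/50) = 28.6249/110.4 = 0.2593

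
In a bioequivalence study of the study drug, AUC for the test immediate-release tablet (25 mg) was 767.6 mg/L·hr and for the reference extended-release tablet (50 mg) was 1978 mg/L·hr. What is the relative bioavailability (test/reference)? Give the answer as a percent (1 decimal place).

F_rel = (AUC_test/D_test) / (AUC_ref/D_ref)
      = (767.6/25) / (1978/50)
      = 30.704 / 39.56 = 0.7761 = 77.61%

F_rel = 77.6%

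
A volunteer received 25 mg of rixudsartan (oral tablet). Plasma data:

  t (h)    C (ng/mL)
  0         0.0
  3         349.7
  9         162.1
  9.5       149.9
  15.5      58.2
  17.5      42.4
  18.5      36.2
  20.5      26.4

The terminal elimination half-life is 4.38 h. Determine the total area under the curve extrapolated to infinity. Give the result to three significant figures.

Trapezoidal AUC_0→20.5:
  [0→3]: (0.0+349.7)/2 × 3 = 524.55
  [3→9]: (349.7+162.1)/2 × 6 = 1535.4
  [9→9.5]: (162.1+149.9)/2 × 0.5 = 78.0
  [9.5→15.5]: (149.9+58.2)/2 × 6 = 624.3
  [15.5→17.5]: (58.2+42.4)/2 × 2 = 100.6
  [17.5→18.5]: (42.4+36.2)/2 × 1 = 39.3
  [18.5→20.5]: (36.2+26.4)/2 × 2 = 62.6
  Sum = 2964.75 ng/mL·h
k_e = ln2 / t½ = 0.693147 / 4.38 = 0.1583 h^-1
Extrapolated tail: C_last / k_e = 26.4 / 0.1583 = 166.772
AUC_0→∞ = 2964.75 + 166.772 = 3131.522 ng/mL·h

AUC = 3130 ng/mL·h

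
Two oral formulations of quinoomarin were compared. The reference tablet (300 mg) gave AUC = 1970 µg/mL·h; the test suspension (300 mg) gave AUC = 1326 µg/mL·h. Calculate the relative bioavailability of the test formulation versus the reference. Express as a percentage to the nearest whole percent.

F_rel = (AUC_test/D_test) / (AUC_ref/D_ref)
      = (1326/300) / (1970/300)
      = 4.42 / 6.56667 = 0.6731 = 67.31%

F_rel = 67%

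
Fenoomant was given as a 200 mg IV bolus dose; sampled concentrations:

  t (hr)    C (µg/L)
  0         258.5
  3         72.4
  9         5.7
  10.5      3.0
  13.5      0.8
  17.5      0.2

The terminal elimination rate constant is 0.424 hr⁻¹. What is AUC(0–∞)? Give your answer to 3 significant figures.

Trapezoidal AUC_0→17.5:
  [0→3]: (258.5+72.4)/2 × 3 = 496.35
  [3→9]: (72.4+5.7)/2 × 6 = 234.3
  [9→10.5]: (5.7+3.0)/2 × 1.5 = 6.525
  [10.5→13.5]: (3.0+0.8)/2 × 3 = 5.7
  [13.5→17.5]: (0.8+0.2)/2 × 4 = 2.0
  Sum = 744.875 µg/L·hr
Extrapolated tail: C_last / k_e = 0.2 / 0.424 = 0.472
AUC_0→∞ = 744.875 + 0.472 = 745.347 µg/L·hr

AUC = 745 µg/L·hr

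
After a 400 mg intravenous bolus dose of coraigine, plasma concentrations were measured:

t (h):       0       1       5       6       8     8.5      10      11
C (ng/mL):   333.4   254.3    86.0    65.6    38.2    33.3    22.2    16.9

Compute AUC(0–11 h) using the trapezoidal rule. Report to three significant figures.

Trapezoidal AUC_0→11:
  [0→1]: (333.4+254.3)/2 × 1 = 293.85
  [1→5]: (254.3+86.0)/2 × 4 = 680.6
  [5→6]: (86.0+65.6)/2 × 1 = 75.8
  [6→8]: (65.6+38.2)/2 × 2 = 103.8
  [8→8.5]: (38.2+33.3)/2 × 0.5 = 17.875
  [8.5→10]: (33.3+22.2)/2 × 1.5 = 41.625
  [10→11]: (22.2+16.9)/2 × 1 = 19.55
  Sum = 1233.1 ng/mL·h

AUC = 1230 ng/mL·h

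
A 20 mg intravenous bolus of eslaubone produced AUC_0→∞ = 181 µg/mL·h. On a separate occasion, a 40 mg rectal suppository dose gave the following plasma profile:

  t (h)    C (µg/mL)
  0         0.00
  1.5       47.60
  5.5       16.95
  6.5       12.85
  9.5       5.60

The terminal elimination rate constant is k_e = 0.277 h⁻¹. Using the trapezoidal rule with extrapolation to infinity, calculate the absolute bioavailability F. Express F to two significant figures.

Trapezoidal AUC_0→9.5 (rectal suppository):
  [0→1.5]: (0.00+47.60)/2 × 1.5 = 35.7
  [1.5→5.5]: (47.60+16.95)/2 × 4 = 129.1
  [5.5→6.5]: (16.95+12.85)/2 × 1 = 14.9
  [6.5→9.5]: (12.85+5.60)/2 × 3 = 27.675
  Sum = 207.375 µg/mL·h
Tail: C_last/k_e = 5.60/0.277 = 20.217
AUC_0→∞ (rectal suppository) = 207.375 + 20.217 = 227.592 µg/mL·h
F = (AUC_ev/D_ev)/(AUC_iv/D_iv) = (227.592/40)/(181/20) = 5.6898/9.05 = 0.6287

F = 0.63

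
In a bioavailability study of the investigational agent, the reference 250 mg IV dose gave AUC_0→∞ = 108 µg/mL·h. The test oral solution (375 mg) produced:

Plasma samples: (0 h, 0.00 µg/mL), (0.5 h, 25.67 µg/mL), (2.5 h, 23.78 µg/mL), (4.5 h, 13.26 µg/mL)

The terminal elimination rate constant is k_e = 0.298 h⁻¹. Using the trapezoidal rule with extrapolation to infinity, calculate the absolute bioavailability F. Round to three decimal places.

Trapezoidal AUC_0→4.5 (oral solution):
  [0→0.5]: (0.00+25.67)/2 × 0.5 = 6.4175
  [0.5→2.5]: (25.67+23.78)/2 × 2 = 49.45
  [2.5→4.5]: (23.78+13.26)/2 × 2 = 37.04
  Sum = 92.9075 µg/mL·h
Tail: C_last/k_e = 13.26/0.298 = 44.497
AUC_0→∞ (oral solution) = 92.9075 + 44.497 = 137.4045 µg/mL·h
F = (AUC_ev/D_ev)/(AUC_iv/D_iv) = (137.4045/375)/(108/250) = 0.366412/0.432 = 0.8482

F = 0.848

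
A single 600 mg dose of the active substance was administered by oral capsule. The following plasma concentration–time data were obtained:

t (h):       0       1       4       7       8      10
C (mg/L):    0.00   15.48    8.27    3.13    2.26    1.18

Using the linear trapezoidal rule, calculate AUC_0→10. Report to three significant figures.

Trapezoidal AUC_0→10:
  [0→1]: (0.00+15.48)/2 × 1 = 7.74
  [1→4]: (15.48+8.27)/2 × 3 = 35.625
  [4→7]: (8.27+3.13)/2 × 3 = 17.1
  [7→8]: (3.13+2.26)/2 × 1 = 2.695
  [8→10]: (2.26+1.18)/2 × 2 = 3.44
  Sum = 66.6 mg/L·h

AUC = 66.6 mg/L·h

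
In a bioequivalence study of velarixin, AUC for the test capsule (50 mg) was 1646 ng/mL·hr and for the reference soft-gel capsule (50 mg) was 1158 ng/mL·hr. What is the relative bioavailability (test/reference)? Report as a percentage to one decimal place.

F_rel = 142.1%

F_rel = (AUC_test/D_test) / (AUC_ref/D_ref)
      = (1646/50) / (1158/50)
      = 32.92 / 23.16 = 1.4214 = 142.14%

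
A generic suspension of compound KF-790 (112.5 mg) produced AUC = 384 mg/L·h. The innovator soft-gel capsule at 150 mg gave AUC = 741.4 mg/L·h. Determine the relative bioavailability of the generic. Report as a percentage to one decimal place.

F_rel = 69.1%

F_rel = (AUC_test/D_test) / (AUC_ref/D_ref)
      = (384/112.5) / (741.4/150)
      = 3.41333 / 4.94267 = 0.6906 = 69.06%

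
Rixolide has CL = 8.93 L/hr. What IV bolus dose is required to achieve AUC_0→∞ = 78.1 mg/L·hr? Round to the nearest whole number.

Dose_iv = CL × AUC_0→∞
     = 8.93 × 78.1 = 697.433 mg

Dose = 697 mg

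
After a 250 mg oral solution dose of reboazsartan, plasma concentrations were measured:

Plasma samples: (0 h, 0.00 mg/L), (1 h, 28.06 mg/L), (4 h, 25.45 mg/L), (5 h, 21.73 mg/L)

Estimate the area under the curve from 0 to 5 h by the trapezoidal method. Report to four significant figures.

Trapezoidal AUC_0→5:
  [0→1]: (0.00+28.06)/2 × 1 = 14.03
  [1→4]: (28.06+25.45)/2 × 3 = 80.265
  [4→5]: (25.45+21.73)/2 × 1 = 23.59
  Sum = 117.885 mg/L·h

AUC = 117.9 mg/L·h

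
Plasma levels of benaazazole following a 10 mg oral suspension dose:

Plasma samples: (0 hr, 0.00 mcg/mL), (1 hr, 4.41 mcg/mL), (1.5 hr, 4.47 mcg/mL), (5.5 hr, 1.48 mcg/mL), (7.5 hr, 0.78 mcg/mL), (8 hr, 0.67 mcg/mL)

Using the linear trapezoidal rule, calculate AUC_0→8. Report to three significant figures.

Trapezoidal AUC_0→8:
  [0→1]: (0.00+4.41)/2 × 1 = 2.205
  [1→1.5]: (4.41+4.47)/2 × 0.5 = 2.22
  [1.5→5.5]: (4.47+1.48)/2 × 4 = 11.9
  [5.5→7.5]: (1.48+0.78)/2 × 2 = 2.26
  [7.5→8]: (0.78+0.67)/2 × 0.5 = 0.3625
  Sum = 18.9475 mcg/mL·hr

AUC = 18.9 mcg/mL·hr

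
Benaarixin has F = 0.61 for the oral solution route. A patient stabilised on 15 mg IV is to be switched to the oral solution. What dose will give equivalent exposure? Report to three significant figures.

For equal systemic exposure: F × D_ev = D_iv
D_ev = D_iv / F = 15 / 0.61 = 24.5902 mg

D_oral = 24.6 mg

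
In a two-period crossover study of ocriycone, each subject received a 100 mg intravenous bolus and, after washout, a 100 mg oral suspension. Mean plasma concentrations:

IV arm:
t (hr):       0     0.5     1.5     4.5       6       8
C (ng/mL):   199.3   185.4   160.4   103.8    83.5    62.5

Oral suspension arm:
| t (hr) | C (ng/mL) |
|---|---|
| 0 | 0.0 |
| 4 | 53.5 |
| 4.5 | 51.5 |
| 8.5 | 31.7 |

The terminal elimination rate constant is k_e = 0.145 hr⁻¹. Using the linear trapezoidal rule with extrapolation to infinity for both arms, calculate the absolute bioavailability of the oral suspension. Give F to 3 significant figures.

F = 0.375

Trapezoidal AUC_0→8 (IV):
  [0→0.5]: (199.3+185.4)/2 × 0.5 = 96.175
  [0.5→1.5]: (185.4+160.4)/2 × 1 = 172.9
  [1.5→4.5]: (160.4+103.8)/2 × 3 = 396.3
  [4.5→6]: (103.8+83.5)/2 × 1.5 = 140.475
  [6→8]: (83.5+62.5)/2 × 2 = 146.0
  Sum = 951.85 ng/mL·hr
IV tail: 62.5/0.145 = 431.034; AUC_iv,0→∞ = 951.85 + 431.034 = 1382.884 ng/mL·hr
Trapezoidal AUC_0→8.5 (oral suspension):
  [0→4]: (0.0+53.5)/2 × 4 = 107.0
  [4→4.5]: (53.5+51.5)/2 × 0.5 = 26.25
  [4.5→8.5]: (51.5+31.7)/2 × 4 = 166.4
  Sum = 299.65 ng/mL·hr
oral suspension tail: 31.7/0.145 = 218.621; AUC_ev,0→∞ = 299.65 + 218.621 = 518.271 ng/mL·hr
F = (AUC_ev/D_ev)/(AUC_iv/D_iv) = (518.271/100)/(1382.884/100) = 5.18271/13.82884 = 0.3748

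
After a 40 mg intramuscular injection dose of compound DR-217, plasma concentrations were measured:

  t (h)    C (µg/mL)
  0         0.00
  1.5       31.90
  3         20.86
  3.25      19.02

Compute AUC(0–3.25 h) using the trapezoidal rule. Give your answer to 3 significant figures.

Trapezoidal AUC_0→3.25:
  [0→1.5]: (0.00+31.90)/2 × 1.5 = 23.925
  [1.5→3]: (31.90+20.86)/2 × 1.5 = 39.57
  [3→3.25]: (20.86+19.02)/2 × 0.25 = 4.985
  Sum = 68.48 µg/mL·h

AUC = 68.5 µg/mL·h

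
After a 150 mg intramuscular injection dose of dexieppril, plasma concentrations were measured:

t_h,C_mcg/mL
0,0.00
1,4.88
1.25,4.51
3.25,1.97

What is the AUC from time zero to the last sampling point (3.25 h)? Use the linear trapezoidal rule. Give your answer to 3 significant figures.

AUC = 10.1 mcg/mL·h

Trapezoidal AUC_0→3.25:
  [0→1]: (0.00+4.88)/2 × 1 = 2.44
  [1→1.25]: (4.88+4.51)/2 × 0.25 = 1.17375
  [1.25→3.25]: (4.51+1.97)/2 × 2 = 6.48
  Sum = 10.09375 mcg/mL·h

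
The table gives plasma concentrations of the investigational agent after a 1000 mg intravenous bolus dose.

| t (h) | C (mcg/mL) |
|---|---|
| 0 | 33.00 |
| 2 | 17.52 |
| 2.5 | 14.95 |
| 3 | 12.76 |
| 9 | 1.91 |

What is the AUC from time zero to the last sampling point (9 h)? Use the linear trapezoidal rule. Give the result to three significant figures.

AUC = 110 mcg/mL·h

Trapezoidal AUC_0→9:
  [0→2]: (33.00+17.52)/2 × 2 = 50.52
  [2→2.5]: (17.52+14.95)/2 × 0.5 = 8.1175
  [2.5→3]: (14.95+12.76)/2 × 0.5 = 6.9275
  [3→9]: (12.76+1.91)/2 × 6 = 44.01
  Sum = 109.575 mcg/mL·h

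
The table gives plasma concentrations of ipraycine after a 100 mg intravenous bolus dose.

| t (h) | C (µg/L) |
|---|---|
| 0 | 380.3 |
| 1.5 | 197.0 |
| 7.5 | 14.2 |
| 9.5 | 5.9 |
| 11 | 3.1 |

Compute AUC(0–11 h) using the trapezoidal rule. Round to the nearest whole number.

Trapezoidal AUC_0→11:
  [0→1.5]: (380.3+197.0)/2 × 1.5 = 432.975
  [1.5→7.5]: (197.0+14.2)/2 × 6 = 633.6
  [7.5→9.5]: (14.2+5.9)/2 × 2 = 20.1
  [9.5→11]: (5.9+3.1)/2 × 1.5 = 6.75
  Sum = 1093.425 µg/L·h

AUC = 1093 µg/L·h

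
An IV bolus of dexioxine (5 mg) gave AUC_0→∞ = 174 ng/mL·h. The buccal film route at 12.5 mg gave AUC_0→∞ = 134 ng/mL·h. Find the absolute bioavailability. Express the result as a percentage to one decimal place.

F = (AUC_ev / D_ev) / (AUC_iv / D_iv)
  = (134/12.5) / (174/5)
  = 10.72 / 34.8 = 0.3080
  = 30.80%

F = 30.8%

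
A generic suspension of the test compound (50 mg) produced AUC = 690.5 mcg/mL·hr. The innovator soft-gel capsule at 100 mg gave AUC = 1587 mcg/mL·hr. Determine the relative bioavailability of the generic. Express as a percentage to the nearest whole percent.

F_rel = (AUC_test/D_test) / (AUC_ref/D_ref)
      = (690.5/50) / (1587/100)
      = 13.81 / 15.87 = 0.8702 = 87.02%

F_rel = 87%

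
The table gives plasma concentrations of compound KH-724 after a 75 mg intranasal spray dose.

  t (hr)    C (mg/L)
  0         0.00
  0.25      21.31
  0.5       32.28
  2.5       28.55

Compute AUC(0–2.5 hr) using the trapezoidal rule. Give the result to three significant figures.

AUC = 70.2 mg/L·hr

Trapezoidal AUC_0→2.5:
  [0→0.25]: (0.00+21.31)/2 × 0.25 = 2.66375
  [0.25→0.5]: (21.31+32.28)/2 × 0.25 = 6.69875
  [0.5→2.5]: (32.28+28.55)/2 × 2 = 60.83
  Sum = 70.1925 mg/L·hr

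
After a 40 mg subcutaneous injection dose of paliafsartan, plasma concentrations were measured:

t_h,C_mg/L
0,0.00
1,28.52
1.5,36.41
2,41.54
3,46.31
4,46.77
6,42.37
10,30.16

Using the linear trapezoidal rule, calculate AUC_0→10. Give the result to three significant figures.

AUC = 375 mg/L·h

Trapezoidal AUC_0→10:
  [0→1]: (0.00+28.52)/2 × 1 = 14.26
  [1→1.5]: (28.52+36.41)/2 × 0.5 = 16.2325
  [1.5→2]: (36.41+41.54)/2 × 0.5 = 19.4875
  [2→3]: (41.54+46.31)/2 × 1 = 43.925
  [3→4]: (46.31+46.77)/2 × 1 = 46.54
  [4→6]: (46.77+42.37)/2 × 2 = 89.14
  [6→10]: (42.37+30.16)/2 × 4 = 145.06
  Sum = 374.645 mg/L·h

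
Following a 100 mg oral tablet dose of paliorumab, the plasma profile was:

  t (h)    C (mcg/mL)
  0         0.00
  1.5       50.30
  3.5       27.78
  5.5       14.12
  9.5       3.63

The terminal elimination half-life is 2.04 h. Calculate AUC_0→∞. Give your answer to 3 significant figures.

Trapezoidal AUC_0→9.5:
  [0→1.5]: (0.00+50.30)/2 × 1.5 = 37.725
  [1.5→3.5]: (50.30+27.78)/2 × 2 = 78.08
  [3.5→5.5]: (27.78+14.12)/2 × 2 = 41.9
  [5.5→9.5]: (14.12+3.63)/2 × 4 = 35.5
  Sum = 193.205 mcg/mL·h
k_e = ln2 / t½ = 0.693147 / 2.04 = 0.3398 h^-1
Extrapolated tail: C_last / k_e = 3.63 / 0.3398 = 10.683
AUC_0→∞ = 193.205 + 10.683 = 203.888 mcg/mL·h

AUC = 204 mcg/mL·h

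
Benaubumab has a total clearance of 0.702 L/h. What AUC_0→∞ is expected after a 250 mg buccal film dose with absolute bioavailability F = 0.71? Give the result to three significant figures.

AUC = 253 mg/L·h

AUC_0→∞ = F × Dose / CL
        = 0.71 × 250 / 0.702 = 252.849 mg/L·h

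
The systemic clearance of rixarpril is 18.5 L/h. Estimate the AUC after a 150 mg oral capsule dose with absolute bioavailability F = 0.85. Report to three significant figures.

AUC_0→∞ = F × Dose / CL
        = 0.85 × 150 / 18.5 = 6.89189 mg/L·h

AUC = 6.89 mg/L·h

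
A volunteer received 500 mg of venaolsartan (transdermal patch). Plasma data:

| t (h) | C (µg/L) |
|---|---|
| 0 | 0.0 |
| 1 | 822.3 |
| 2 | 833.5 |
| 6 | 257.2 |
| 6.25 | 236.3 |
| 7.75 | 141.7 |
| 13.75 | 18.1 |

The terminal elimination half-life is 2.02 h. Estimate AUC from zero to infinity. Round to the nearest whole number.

Trapezoidal AUC_0→13.75:
  [0→1]: (0.0+822.3)/2 × 1 = 411.15
  [1→2]: (822.3+833.5)/2 × 1 = 827.9
  [2→6]: (833.5+257.2)/2 × 4 = 2181.4
  [6→6.25]: (257.2+236.3)/2 × 0.25 = 61.6875
  [6.25→7.75]: (236.3+141.7)/2 × 1.5 = 283.5
  [7.75→13.75]: (141.7+18.1)/2 × 6 = 479.4
  Sum = 4245.0375 µg/L·h
k_e = ln2 / t½ = 0.693147 / 2.02 = 0.3431 h^-1
Extrapolated tail: C_last / k_e = 18.1 / 0.3431 = 52.754
AUC_0→∞ = 4245.0375 + 52.754 = 4297.7915 µg/L·h

AUC = 4298 µg/L·h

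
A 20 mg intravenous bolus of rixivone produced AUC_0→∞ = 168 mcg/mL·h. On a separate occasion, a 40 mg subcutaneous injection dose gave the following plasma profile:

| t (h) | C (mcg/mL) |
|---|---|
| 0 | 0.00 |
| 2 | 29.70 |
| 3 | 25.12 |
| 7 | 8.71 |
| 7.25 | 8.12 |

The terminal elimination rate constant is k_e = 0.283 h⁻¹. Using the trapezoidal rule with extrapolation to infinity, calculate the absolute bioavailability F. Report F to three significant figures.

Trapezoidal AUC_0→7.25 (subcutaneous injection):
  [0→2]: (0.00+29.70)/2 × 2 = 29.7
  [2→3]: (29.70+25.12)/2 × 1 = 27.41
  [3→7]: (25.12+8.71)/2 × 4 = 67.66
  [7→7.25]: (8.71+8.12)/2 × 0.25 = 2.10375
  Sum = 126.87375 mcg/mL·h
Tail: C_last/k_e = 8.12/0.283 = 28.693
AUC_0→∞ (subcutaneous injection) = 126.87375 + 28.693 = 155.56675 mcg/mL·h
F = (AUC_ev/D_ev)/(AUC_iv/D_iv) = (155.56675/40)/(168/20) = 3.88917/8.4 = 0.4630

F = 0.463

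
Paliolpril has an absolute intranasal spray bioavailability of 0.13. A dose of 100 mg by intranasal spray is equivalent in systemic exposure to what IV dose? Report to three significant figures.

D_iv = 13.0 mg

Systemic exposure from an extravascular dose = F × D_ev, so the equivalent IV dose is F × D_ev.
D_iv = F × D_ev = 0.13 × 100 = 13 mg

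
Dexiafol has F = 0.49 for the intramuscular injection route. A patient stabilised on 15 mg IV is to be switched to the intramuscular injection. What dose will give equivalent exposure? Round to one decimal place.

D_intramuscular = 30.6 mg

For equal systemic exposure: F × D_ev = D_iv
D_ev = D_iv / F = 15 / 0.49 = 30.6122 mg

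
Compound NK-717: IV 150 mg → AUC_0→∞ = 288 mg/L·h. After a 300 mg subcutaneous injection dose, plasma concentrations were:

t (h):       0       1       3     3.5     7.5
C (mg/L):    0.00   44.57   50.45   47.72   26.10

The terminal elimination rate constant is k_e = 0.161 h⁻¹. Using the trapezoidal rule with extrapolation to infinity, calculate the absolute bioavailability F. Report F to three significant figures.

F = 0.784

Trapezoidal AUC_0→7.5 (subcutaneous injection):
  [0→1]: (0.00+44.57)/2 × 1 = 22.285
  [1→3]: (44.57+50.45)/2 × 2 = 95.02
  [3→3.5]: (50.45+47.72)/2 × 0.5 = 24.5425
  [3.5→7.5]: (47.72+26.10)/2 × 4 = 147.64
  Sum = 289.4875 mg/L·h
Tail: C_last/k_e = 26.10/0.161 = 162.112
AUC_0→∞ (subcutaneous injection) = 289.4875 + 162.112 = 451.5995 mg/L·h
F = (AUC_ev/D_ev)/(AUC_iv/D_iv) = (451.5995/300)/(288/150) = 1.50533/1.92 = 0.7840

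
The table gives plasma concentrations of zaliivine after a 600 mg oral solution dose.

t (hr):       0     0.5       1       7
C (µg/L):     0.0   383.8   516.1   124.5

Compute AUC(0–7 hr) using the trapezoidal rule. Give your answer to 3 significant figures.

AUC = 2240 µg/L·hr

Trapezoidal AUC_0→7:
  [0→0.5]: (0.0+383.8)/2 × 0.5 = 95.95
  [0.5→1]: (383.8+516.1)/2 × 0.5 = 224.975
  [1→7]: (516.1+124.5)/2 × 6 = 1921.8
  Sum = 2242.725 µg/L·hr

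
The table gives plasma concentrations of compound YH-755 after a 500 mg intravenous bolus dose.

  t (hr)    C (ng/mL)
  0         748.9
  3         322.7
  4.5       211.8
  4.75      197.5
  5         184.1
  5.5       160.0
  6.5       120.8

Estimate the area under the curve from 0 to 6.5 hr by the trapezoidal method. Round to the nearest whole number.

AUC = 2334 ng/mL·hr

Trapezoidal AUC_0→6.5:
  [0→3]: (748.9+322.7)/2 × 3 = 1607.4
  [3→4.5]: (322.7+211.8)/2 × 1.5 = 400.875
  [4.5→4.75]: (211.8+197.5)/2 × 0.25 = 51.1625
  [4.75→5]: (197.5+184.1)/2 × 0.25 = 47.7
  [5→5.5]: (184.1+160.0)/2 × 0.5 = 86.025
  [5.5→6.5]: (160.0+120.8)/2 × 1 = 140.4
  Sum = 2333.5625 ng/mL·hr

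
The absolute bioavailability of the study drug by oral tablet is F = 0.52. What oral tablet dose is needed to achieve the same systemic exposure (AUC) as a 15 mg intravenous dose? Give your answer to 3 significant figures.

D_oral = 28.8 mg

For equal systemic exposure: F × D_ev = D_iv
D_ev = D_iv / F = 15 / 0.52 = 28.8462 mg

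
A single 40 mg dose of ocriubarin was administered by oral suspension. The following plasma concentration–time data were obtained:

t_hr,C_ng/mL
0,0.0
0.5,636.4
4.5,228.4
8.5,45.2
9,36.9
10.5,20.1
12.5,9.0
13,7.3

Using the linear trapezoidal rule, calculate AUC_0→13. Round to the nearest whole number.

AUC = 2532 ng/mL·hr

Trapezoidal AUC_0→13:
  [0→0.5]: (0.0+636.4)/2 × 0.5 = 159.1
  [0.5→4.5]: (636.4+228.4)/2 × 4 = 1729.6
  [4.5→8.5]: (228.4+45.2)/2 × 4 = 547.2
  [8.5→9]: (45.2+36.9)/2 × 0.5 = 20.525
  [9→10.5]: (36.9+20.1)/2 × 1.5 = 42.75
  [10.5→12.5]: (20.1+9.0)/2 × 2 = 29.1
  [12.5→13]: (9.0+7.3)/2 × 0.5 = 4.075
  Sum = 2532.35 ng/mL·hr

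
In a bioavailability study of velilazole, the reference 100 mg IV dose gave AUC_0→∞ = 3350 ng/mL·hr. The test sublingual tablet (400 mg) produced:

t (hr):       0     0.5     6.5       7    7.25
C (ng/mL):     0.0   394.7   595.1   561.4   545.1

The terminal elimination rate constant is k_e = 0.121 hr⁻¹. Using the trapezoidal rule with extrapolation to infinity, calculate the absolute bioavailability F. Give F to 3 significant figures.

Trapezoidal AUC_0→7.25 (sublingual tablet):
  [0→0.5]: (0.0+394.7)/2 × 0.5 = 98.675
  [0.5→6.5]: (394.7+595.1)/2 × 6 = 2969.4
  [6.5→7]: (595.1+561.4)/2 × 0.5 = 289.125
  [7→7.25]: (561.4+545.1)/2 × 0.25 = 138.3125
  Sum = 3495.5125 ng/mL·hr
Tail: C_last/k_e = 545.1/0.121 = 4504.959
AUC_0→∞ (sublingual tablet) = 3495.5125 + 4504.959 = 8000.4715 ng/mL·hr
F = (AUC_ev/D_ev)/(AUC_iv/D_iv) = (8000.4715/400)/(3350/100) = 20.0012/33.5 = 0.5971

F = 0.597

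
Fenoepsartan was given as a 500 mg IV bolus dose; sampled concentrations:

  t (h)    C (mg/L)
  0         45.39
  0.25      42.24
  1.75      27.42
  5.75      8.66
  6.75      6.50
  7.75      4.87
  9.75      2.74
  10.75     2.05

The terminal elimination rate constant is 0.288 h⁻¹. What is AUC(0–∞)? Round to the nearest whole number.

AUC = 166 mg/L·h

Trapezoidal AUC_0→10.75:
  [0→0.25]: (45.39+42.24)/2 × 0.25 = 10.95375
  [0.25→1.75]: (42.24+27.42)/2 × 1.5 = 52.245
  [1.75→5.75]: (27.42+8.66)/2 × 4 = 72.16
  [5.75→6.75]: (8.66+6.50)/2 × 1 = 7.58
  [6.75→7.75]: (6.50+4.87)/2 × 1 = 5.685
  [7.75→9.75]: (4.87+2.74)/2 × 2 = 7.61
  [9.75→10.75]: (2.74+2.05)/2 × 1 = 2.395
  Sum = 158.62875 mg/L·h
Extrapolated tail: C_last / k_e = 2.05 / 0.288 = 7.118
AUC_0→∞ = 158.62875 + 7.118 = 165.74675 mg/L·h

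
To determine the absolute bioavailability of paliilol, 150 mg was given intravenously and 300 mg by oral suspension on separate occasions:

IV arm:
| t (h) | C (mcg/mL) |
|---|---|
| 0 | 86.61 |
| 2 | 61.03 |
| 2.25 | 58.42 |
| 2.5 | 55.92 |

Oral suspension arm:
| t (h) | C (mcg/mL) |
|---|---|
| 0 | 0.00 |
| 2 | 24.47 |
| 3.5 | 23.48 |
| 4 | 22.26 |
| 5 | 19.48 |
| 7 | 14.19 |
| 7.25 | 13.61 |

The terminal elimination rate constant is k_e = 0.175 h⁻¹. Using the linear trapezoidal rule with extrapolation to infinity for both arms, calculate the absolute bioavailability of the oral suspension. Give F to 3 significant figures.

Trapezoidal AUC_0→2.5 (IV):
  [0→2]: (86.61+61.03)/2 × 2 = 147.64
  [2→2.25]: (61.03+58.42)/2 × 0.25 = 14.93125
  [2.25→2.5]: (58.42+55.92)/2 × 0.25 = 14.2925
  Sum = 176.86375 mcg/mL·h
IV tail: 55.92/0.175 = 319.543; AUC_iv,0→∞ = 176.86375 + 319.543 = 496.40675 mcg/mL·h
Trapezoidal AUC_0→7.25 (oral suspension):
  [0→2]: (0.00+24.47)/2 × 2 = 24.47
  [2→3.5]: (24.47+23.48)/2 × 1.5 = 35.9625
  [3.5→4]: (23.48+22.26)/2 × 0.5 = 11.435
  [4→5]: (22.26+19.48)/2 × 1 = 20.87
  [5→7]: (19.48+14.19)/2 × 2 = 33.67
  [7→7.25]: (14.19+13.61)/2 × 0.25 = 3.475
  Sum = 129.8825 mcg/mL·h
oral suspension tail: 13.61/0.175 = 77.771; AUC_ev,0→∞ = 129.8825 + 77.771 = 207.6535 mcg/mL·h
F = (AUC_ev/D_ev)/(AUC_iv/D_iv) = (207.6535/300)/(496.40675/150) = 0.692178/3.30938 = 0.2092

F = 0.209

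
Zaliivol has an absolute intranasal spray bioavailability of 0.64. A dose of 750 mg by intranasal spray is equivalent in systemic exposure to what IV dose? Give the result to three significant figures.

D_iv = 480 mg

Systemic exposure from an extravascular dose = F × D_ev, so the equivalent IV dose is F × D_ev.
D_iv = F × D_ev = 0.64 × 750 = 480 mg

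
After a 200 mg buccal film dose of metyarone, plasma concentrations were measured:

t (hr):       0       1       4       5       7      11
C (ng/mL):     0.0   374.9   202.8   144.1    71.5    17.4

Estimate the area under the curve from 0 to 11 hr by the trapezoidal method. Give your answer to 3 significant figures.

Trapezoidal AUC_0→11:
  [0→1]: (0.0+374.9)/2 × 1 = 187.45
  [1→4]: (374.9+202.8)/2 × 3 = 866.55
  [4→5]: (202.8+144.1)/2 × 1 = 173.45
  [5→7]: (144.1+71.5)/2 × 2 = 215.6
  [7→11]: (71.5+17.4)/2 × 4 = 177.8
  Sum = 1620.85 ng/mL·hr

AUC = 1620 ng/mL·hr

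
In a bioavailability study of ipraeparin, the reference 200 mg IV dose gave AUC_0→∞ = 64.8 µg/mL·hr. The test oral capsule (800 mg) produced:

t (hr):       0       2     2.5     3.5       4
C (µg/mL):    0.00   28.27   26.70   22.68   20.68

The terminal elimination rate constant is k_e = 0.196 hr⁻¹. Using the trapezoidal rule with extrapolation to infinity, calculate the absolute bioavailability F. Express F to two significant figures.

Trapezoidal AUC_0→4 (oral capsule):
  [0→2]: (0.00+28.27)/2 × 2 = 28.27
  [2→2.5]: (28.27+26.70)/2 × 0.5 = 13.7425
  [2.5→3.5]: (26.70+22.68)/2 × 1 = 24.69
  [3.5→4]: (22.68+20.68)/2 × 0.5 = 10.84
  Sum = 77.5425 µg/mL·hr
Tail: C_last/k_e = 20.68/0.196 = 105.510
AUC_0→∞ (oral capsule) = 77.5425 + 105.510 = 183.0525 µg/mL·hr
F = (AUC_ev/D_ev)/(AUC_iv/D_iv) = (183.0525/800)/(64.8/200) = 0.228816/0.324 = 0.7062

F = 0.71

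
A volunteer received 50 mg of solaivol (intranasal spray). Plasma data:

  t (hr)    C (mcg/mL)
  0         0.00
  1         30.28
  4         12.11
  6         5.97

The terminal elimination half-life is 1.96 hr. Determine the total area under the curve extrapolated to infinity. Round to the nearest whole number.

AUC = 114 mcg/mL·hr

Trapezoidal AUC_0→6:
  [0→1]: (0.00+30.28)/2 × 1 = 15.14
  [1→4]: (30.28+12.11)/2 × 3 = 63.585
  [4→6]: (12.11+5.97)/2 × 2 = 18.08
  Sum = 96.805 mcg/mL·hr
k_e = ln2 / t½ = 0.693147 / 1.96 = 0.3536 hr^-1
Extrapolated tail: C_last / k_e = 5.97 / 0.3536 = 16.883
AUC_0→∞ = 96.805 + 16.883 = 113.688 mcg/mL·hr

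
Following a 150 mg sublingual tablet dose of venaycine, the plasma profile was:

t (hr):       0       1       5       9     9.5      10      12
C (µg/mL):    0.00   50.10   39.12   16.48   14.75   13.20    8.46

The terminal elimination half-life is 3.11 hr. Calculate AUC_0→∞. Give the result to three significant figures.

AUC = 389 µg/mL·hr

Trapezoidal AUC_0→12:
  [0→1]: (0.00+50.10)/2 × 1 = 25.05
  [1→5]: (50.10+39.12)/2 × 4 = 178.44
  [5→9]: (39.12+16.48)/2 × 4 = 111.2
  [9→9.5]: (16.48+14.75)/2 × 0.5 = 7.8075
  [9.5→10]: (14.75+13.20)/2 × 0.5 = 6.9875
  [10→12]: (13.20+8.46)/2 × 2 = 21.66
  Sum = 351.145 µg/mL·hr
k_e = ln2 / t½ = 0.693147 / 3.11 = 0.2229 hr^-1
Extrapolated tail: C_last / k_e = 8.46 / 0.2229 = 37.954
AUC_0→∞ = 351.145 + 37.954 = 389.099 µg/mL·hr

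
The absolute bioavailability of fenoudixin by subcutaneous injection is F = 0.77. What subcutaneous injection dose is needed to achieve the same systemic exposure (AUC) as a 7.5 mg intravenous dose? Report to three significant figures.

For equal systemic exposure: F × D_ev = D_iv
D_ev = D_iv / F = 7.5 / 0.77 = 9.74026 mg

D_subcutaneous = 9.74 mg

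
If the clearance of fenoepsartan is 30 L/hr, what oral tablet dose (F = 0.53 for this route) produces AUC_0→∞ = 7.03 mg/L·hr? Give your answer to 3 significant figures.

Dose = CL × AUC_0→∞ / F
     = 30 × 7.03 / 0.53 = 397.925 mg

Dose = 398 mg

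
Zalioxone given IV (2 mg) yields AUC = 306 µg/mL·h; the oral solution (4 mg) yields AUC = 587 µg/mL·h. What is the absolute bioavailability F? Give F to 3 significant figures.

F = (AUC_ev / D_ev) / (AUC_iv / D_iv)
  = (587/4) / (306/2)
  = 146.75 / 153 = 0.9592

F = 0.959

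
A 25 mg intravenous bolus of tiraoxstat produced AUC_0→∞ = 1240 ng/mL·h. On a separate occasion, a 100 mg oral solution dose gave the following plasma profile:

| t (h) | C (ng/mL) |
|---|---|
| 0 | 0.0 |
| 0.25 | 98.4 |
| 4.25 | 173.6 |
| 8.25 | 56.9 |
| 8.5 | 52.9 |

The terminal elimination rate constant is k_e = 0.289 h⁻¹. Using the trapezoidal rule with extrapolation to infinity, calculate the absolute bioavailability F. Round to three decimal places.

F = 0.245

Trapezoidal AUC_0→8.5 (oral solution):
  [0→0.25]: (0.0+98.4)/2 × 0.25 = 12.3
  [0.25→4.25]: (98.4+173.6)/2 × 4 = 544.0
  [4.25→8.25]: (173.6+56.9)/2 × 4 = 461.0
  [8.25→8.5]: (56.9+52.9)/2 × 0.25 = 13.725
  Sum = 1031.025 ng/mL·h
Tail: C_last/k_e = 52.9/0.289 = 183.045
AUC_0→∞ (oral solution) = 1031.025 + 183.045 = 1214.07 ng/mL·h
F = (AUC_ev/D_ev)/(AUC_iv/D_iv) = (1214.07/100)/(1240/25) = 12.1407/49.6 = 0.2448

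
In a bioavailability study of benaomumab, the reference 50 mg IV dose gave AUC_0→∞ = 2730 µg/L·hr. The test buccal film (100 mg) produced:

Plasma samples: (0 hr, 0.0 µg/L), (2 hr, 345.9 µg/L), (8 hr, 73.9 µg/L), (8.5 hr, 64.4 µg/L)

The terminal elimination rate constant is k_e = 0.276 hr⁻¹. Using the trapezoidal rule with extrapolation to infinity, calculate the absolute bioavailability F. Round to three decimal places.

Trapezoidal AUC_0→8.5 (buccal film):
  [0→2]: (0.0+345.9)/2 × 2 = 345.9
  [2→8]: (345.9+73.9)/2 × 6 = 1259.4
  [8→8.5]: (73.9+64.4)/2 × 0.5 = 34.575
  Sum = 1639.875 µg/L·hr
Tail: C_last/k_e = 64.4/0.276 = 233.333
AUC_0→∞ (buccal film) = 1639.875 + 233.333 = 1873.208 µg/L·hr
F = (AUC_ev/D_ev)/(AUC_iv/D_iv) = (1873.208/100)/(2730/50) = 18.73208/54.6 = 0.3431

F = 0.343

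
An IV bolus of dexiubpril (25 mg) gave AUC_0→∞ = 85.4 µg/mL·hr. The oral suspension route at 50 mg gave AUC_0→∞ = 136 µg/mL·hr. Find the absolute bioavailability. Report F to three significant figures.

F = (AUC_ev / D_ev) / (AUC_iv / D_iv)
  = (136/50) / (85.4/25)
  = 2.72 / 3.416 = 0.7963

F = 0.796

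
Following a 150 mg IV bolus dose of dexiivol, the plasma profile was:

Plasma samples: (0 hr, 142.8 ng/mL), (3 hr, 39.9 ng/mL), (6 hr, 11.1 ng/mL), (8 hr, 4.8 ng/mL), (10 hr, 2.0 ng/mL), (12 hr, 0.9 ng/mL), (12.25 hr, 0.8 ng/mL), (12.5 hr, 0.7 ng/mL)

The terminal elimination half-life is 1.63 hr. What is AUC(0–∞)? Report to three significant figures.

AUC = 378 ng/mL·hr

Trapezoidal AUC_0→12.5:
  [0→3]: (142.8+39.9)/2 × 3 = 274.05
  [3→6]: (39.9+11.1)/2 × 3 = 76.5
  [6→8]: (11.1+4.8)/2 × 2 = 15.9
  [8→10]: (4.8+2.0)/2 × 2 = 6.8
  [10→12]: (2.0+0.9)/2 × 2 = 2.9
  [12→12.25]: (0.9+0.8)/2 × 0.25 = 0.2125
  [12.25→12.5]: (0.8+0.7)/2 × 0.25 = 0.1875
  Sum = 376.55 ng/mL·hr
k_e = ln2 / t½ = 0.693147 / 1.63 = 0.4252 hr^-1
Extrapolated tail: C_last / k_e = 0.7 / 0.4252 = 1.646
AUC_0→∞ = 376.55 + 1.646 = 378.196 ng/mL·hr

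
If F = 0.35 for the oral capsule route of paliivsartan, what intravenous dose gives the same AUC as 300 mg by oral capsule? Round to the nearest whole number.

Systemic exposure from an extravascular dose = F × D_ev, so the equivalent IV dose is F × D_ev.
D_iv = F × D_ev = 0.35 × 300 = 105 mg

D_iv = 105 mg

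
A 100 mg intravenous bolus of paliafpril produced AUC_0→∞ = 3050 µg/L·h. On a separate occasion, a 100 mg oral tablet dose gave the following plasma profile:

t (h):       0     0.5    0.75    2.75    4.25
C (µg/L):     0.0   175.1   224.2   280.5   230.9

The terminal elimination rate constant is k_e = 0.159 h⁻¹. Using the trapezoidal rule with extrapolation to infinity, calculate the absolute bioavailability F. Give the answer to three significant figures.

F = 0.798

Trapezoidal AUC_0→4.25 (oral tablet):
  [0→0.5]: (0.0+175.1)/2 × 0.5 = 43.775
  [0.5→0.75]: (175.1+224.2)/2 × 0.25 = 49.9125
  [0.75→2.75]: (224.2+280.5)/2 × 2 = 504.7
  [2.75→4.25]: (280.5+230.9)/2 × 1.5 = 383.55
  Sum = 981.9375 µg/L·h
Tail: C_last/k_e = 230.9/0.159 = 1452.201
AUC_0→∞ (oral tablet) = 981.9375 + 1452.201 = 2434.1385 µg/L·h
F = (AUC_ev/D_ev)/(AUC_iv/D_iv) = (2434.1385/100)/(3050/100) = 24.341385/30.5 = 0.7981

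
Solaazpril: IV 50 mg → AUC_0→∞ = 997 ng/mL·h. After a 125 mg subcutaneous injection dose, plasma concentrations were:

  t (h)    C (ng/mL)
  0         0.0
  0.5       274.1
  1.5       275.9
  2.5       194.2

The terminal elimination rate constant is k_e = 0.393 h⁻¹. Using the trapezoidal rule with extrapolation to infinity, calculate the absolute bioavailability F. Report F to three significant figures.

Trapezoidal AUC_0→2.5 (subcutaneous injection):
  [0→0.5]: (0.0+274.1)/2 × 0.5 = 68.525
  [0.5→1.5]: (274.1+275.9)/2 × 1 = 275.0
  [1.5→2.5]: (275.9+194.2)/2 × 1 = 235.05
  Sum = 578.575 ng/mL·h
Tail: C_last/k_e = 194.2/0.393 = 494.148
AUC_0→∞ (subcutaneous injection) = 578.575 + 494.148 = 1072.723 ng/mL·h
F = (AUC_ev/D_ev)/(AUC_iv/D_iv) = (1072.723/125)/(997/50) = 8.581784/19.94 = 0.4304

F = 0.430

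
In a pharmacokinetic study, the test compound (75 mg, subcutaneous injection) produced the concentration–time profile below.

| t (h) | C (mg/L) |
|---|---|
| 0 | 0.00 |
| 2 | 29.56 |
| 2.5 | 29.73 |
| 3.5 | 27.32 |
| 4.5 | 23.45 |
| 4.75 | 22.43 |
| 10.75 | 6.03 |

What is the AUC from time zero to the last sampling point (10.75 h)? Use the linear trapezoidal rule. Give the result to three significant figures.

AUC = 189 mg/L·h

Trapezoidal AUC_0→10.75:
  [0→2]: (0.00+29.56)/2 × 2 = 29.56
  [2→2.5]: (29.56+29.73)/2 × 0.5 = 14.8225
  [2.5→3.5]: (29.73+27.32)/2 × 1 = 28.525
  [3.5→4.5]: (27.32+23.45)/2 × 1 = 25.385
  [4.5→4.75]: (23.45+22.43)/2 × 0.25 = 5.735
  [4.75→10.75]: (22.43+6.03)/2 × 6 = 85.38
  Sum = 189.4075 mg/L·h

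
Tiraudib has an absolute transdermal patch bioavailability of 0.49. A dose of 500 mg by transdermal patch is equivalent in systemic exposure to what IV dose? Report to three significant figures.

Systemic exposure from an extravascular dose = F × D_ev, so the equivalent IV dose is F × D_ev.
D_iv = F × D_ev = 0.49 × 500 = 245 mg

D_iv = 245 mg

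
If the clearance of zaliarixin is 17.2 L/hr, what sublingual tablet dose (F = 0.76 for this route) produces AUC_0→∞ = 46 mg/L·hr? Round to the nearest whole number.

Dose = CL × AUC_0→∞ / F
     = 17.2 × 46 / 0.76 = 1041.05 mg

Dose = 1041 mg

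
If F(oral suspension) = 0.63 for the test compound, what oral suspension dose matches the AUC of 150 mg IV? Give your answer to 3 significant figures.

D_oral = 238 mg

For equal systemic exposure: F × D_ev = D_iv
D_ev = D_iv / F = 150 / 0.63 = 238.095 mg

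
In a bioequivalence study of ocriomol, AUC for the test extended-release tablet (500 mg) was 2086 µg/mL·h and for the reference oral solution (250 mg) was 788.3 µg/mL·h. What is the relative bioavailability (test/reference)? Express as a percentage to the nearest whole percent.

F_rel = 132%

F_rel = (AUC_test/D_test) / (AUC_ref/D_ref)
      = (2086/500) / (788.3/250)
      = 4.172 / 3.1532 = 1.3231 = 132.31%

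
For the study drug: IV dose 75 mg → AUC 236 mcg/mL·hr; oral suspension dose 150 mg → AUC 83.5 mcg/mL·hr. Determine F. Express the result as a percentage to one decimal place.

F = (AUC_ev / D_ev) / (AUC_iv / D_iv)
  = (83.5/150) / (236/75)
  = 0.556667 / 3.14667 = 0.1769
  = 17.69%

F = 17.7%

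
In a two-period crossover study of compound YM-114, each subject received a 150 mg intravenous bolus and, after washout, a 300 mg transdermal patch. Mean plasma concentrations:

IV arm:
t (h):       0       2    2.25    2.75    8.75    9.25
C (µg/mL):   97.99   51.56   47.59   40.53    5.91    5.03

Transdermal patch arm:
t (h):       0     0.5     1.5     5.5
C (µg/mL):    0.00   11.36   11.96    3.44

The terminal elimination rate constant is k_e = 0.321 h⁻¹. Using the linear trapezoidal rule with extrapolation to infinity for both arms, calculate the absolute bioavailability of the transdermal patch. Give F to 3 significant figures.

F = 0.0820

Trapezoidal AUC_0→9.25 (IV):
  [0→2]: (97.99+51.56)/2 × 2 = 149.55
  [2→2.25]: (51.56+47.59)/2 × 0.25 = 12.39375
  [2.25→2.75]: (47.59+40.53)/2 × 0.5 = 22.03
  [2.75→8.75]: (40.53+5.91)/2 × 6 = 139.32
  [8.75→9.25]: (5.91+5.03)/2 × 0.5 = 2.735
  Sum = 326.02875 µg/mL·h
IV tail: 5.03/0.321 = 15.670; AUC_iv,0→∞ = 326.02875 + 15.670 = 341.69875 µg/mL·h
Trapezoidal AUC_0→5.5 (transdermal patch):
  [0→0.5]: (0.00+11.36)/2 × 0.5 = 2.84
  [0.5→1.5]: (11.36+11.96)/2 × 1 = 11.66
  [1.5→5.5]: (11.96+3.44)/2 × 4 = 30.8
  Sum = 45.3 µg/mL·h
transdermal patch tail: 3.44/0.321 = 10.717; AUC_ev,0→∞ = 45.3 + 10.717 = 56.017 µg/mL·h
F = (AUC_ev/D_ev)/(AUC_iv/D_iv) = (56.017/300)/(341.69875/150) = 0.186723/2.27799 = 0.0820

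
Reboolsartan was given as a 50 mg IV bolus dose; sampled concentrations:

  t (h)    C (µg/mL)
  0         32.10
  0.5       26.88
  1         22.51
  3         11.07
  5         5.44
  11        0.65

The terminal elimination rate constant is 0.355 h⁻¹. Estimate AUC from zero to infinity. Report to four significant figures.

AUC = 97.28 µg/mL·h

Trapezoidal AUC_0→11:
  [0→0.5]: (32.10+26.88)/2 × 0.5 = 14.745
  [0.5→1]: (26.88+22.51)/2 × 0.5 = 12.3475
  [1→3]: (22.51+11.07)/2 × 2 = 33.58
  [3→5]: (11.07+5.44)/2 × 2 = 16.51
  [5→11]: (5.44+0.65)/2 × 6 = 18.27
  Sum = 95.4525 µg/mL·h
Extrapolated tail: C_last / k_e = 0.65 / 0.355 = 1.831
AUC_0→∞ = 95.4525 + 1.831 = 97.2835 µg/mL·h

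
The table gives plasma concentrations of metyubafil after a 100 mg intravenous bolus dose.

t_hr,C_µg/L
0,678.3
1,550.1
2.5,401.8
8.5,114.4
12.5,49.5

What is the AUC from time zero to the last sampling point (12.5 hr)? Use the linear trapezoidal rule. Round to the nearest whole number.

AUC = 3205 µg/L·hr

Trapezoidal AUC_0→12.5:
  [0→1]: (678.3+550.1)/2 × 1 = 614.2
  [1→2.5]: (550.1+401.8)/2 × 1.5 = 713.925
  [2.5→8.5]: (401.8+114.4)/2 × 6 = 1548.6
  [8.5→12.5]: (114.4+49.5)/2 × 4 = 327.8
  Sum = 3204.525 µg/L·hr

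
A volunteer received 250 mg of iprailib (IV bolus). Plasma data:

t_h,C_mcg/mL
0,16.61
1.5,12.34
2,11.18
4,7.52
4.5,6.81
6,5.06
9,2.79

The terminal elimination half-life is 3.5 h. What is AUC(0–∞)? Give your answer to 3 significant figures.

Trapezoidal AUC_0→9:
  [0→1.5]: (16.61+12.34)/2 × 1.5 = 21.7125
  [1.5→2]: (12.34+11.18)/2 × 0.5 = 5.88
  [2→4]: (11.18+7.52)/2 × 2 = 18.7
  [4→4.5]: (7.52+6.81)/2 × 0.5 = 3.5825
  [4.5→6]: (6.81+5.06)/2 × 1.5 = 8.9025
  [6→9]: (5.06+2.79)/2 × 3 = 11.775
  Sum = 70.5525 mcg/mL·h
k_e = ln2 / t½ = 0.693147 / 3.5 = 0.1980 h^-1
Extrapolated tail: C_last / k_e = 2.79 / 0.198 = 14.091
AUC_0→∞ = 70.5525 + 14.091 = 84.6435 mcg/mL·h

AUC = 84.6 mcg/mL·h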